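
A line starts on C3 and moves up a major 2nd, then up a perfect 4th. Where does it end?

G3

A major second up from C3 is D3.
Up a perfect fourth from D3: G3 (5 semitones up).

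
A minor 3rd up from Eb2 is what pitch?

The third takes the letter from E up to G.
A minor third spans 3 semitones, so from Eb2 the target pitch is Gb2.

Gb2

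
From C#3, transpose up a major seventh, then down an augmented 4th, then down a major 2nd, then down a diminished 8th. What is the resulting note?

C#3 up a major seventh → B#3 (11 semitones).
B#3 down an augmented fourth → F#3 (6 semitones).
F#3 down a major second → E3 (2 semitones).
E3 down a diminished octave → E#2 (11 semitones).

E#2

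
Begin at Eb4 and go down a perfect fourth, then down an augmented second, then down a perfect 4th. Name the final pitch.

Ebb3

A perfect fourth down from Eb4 is Bb3.
An augmented second down from Bb3 is Abb3.
Abb3 down a perfect fourth → Ebb3 (5 semitones).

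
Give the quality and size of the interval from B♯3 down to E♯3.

Descending from B#3 to E#3 is the same interval as ascending E#3 to B#3.
E to B spans five letter names (E-F-G-A-B), so the interval is some kind of fifth.
Counting semitones, E#3→B#3 is 7, which is the perfect fifth.

perfect fifth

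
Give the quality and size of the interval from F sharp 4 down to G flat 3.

Descending from F#4 to Gb3 is the same interval as ascending Gb3 to F#4.
G to F spans seven letter names (G-A-B-C-D-E-F), so the interval is some kind of seventh.
The major seventh is 11 semitones; here we have 12, one semitone wider: augmented.

augmented seventh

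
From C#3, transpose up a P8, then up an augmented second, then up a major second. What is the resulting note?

A perfect octave up from C#3 is C#4.
Up an augmented second from C#4: D##4 (3 semitones up).
D##4 up a major second → E##4 (2 semitones).

E##4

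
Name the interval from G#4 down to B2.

M13

Descending from G#4 to B2 is the same interval as ascending B2 to G#4.
B to G spans six letter names (B-C-D-E-F-G), plus an octave: a thirteenth.
B2 to G#4 is 21 semitones, matching the major thirteenth exactly, so the quality is major.
(Equivalently, a compound major sixth: a major sixth plus an octave.)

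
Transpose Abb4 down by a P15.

Abb2

For a fifteenth the letter name doesn't change: still A, two octaves down.
A perfect fifteenth is 24 semitones; 24 semitones down from Abb4 gives Abb2.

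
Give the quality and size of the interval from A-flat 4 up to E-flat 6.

A to E spans five letter names (A-B-C-D-E), plus an octave — that makes it a twelfth of some quality.
Ab4 to Eb6 is 19 semitones, matching the perfect twelfth exactly, so the quality is perfect.
(Equivalently, a compound perfect fifth: a perfect fifth plus an octave.)

perfect twelfth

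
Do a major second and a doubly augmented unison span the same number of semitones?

Both span 2 semitones: a major second and a doubly augmented unison are the same chromatic distance.

Yes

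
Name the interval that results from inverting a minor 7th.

Inverted interval numbers add to nine, so a seventh pairs with a second (7 + 2 = 9).
And minor becomes major under inversion, so we get a major second.

major second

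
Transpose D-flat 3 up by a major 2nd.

E-flat 3

The second takes the letter from D up to E.
A major second spans 2 semitones, so from Db3 the target pitch is Eb3.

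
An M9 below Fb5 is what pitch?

Ebb4

The ninth's letter: F down two letter names plus an octave → E.
A major ninth is 14 semitones; 14 semitones down from Fb5 gives Ebb4.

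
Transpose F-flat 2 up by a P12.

C-flat 4

Five letters up from F (plus an octave) reaches C.
Moving 19 semitones up from Fb2 (the size of a perfect twelfth) reaches Cb4.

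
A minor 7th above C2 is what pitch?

Bb2

Seven letter names up from C: B.
A minor seventh spans 10 semitones, so from C2 the target pitch is Bb2.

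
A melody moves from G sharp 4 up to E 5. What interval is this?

minor sixth

G to E spans six letter names (G-A-B-C-D-E) — that makes it a sixth of some quality.
G#4 to E5 is 8 semitones, a half step short of the major sixth (9), so this is minor.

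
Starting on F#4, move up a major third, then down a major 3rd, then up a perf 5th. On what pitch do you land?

A major third up from F#4 is A#4.
Down a major third from A#4: F#4 (4 semitones down).
A perfect fifth up from F#4 is C#5.

C#5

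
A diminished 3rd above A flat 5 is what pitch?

C double-flat 6

Counting three letter names up from A lands on C.
Moving 2 semitones up from Ab5 (the size of a diminished third) reaches Cbb6.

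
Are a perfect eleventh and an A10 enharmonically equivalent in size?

Yes

A perfect eleventh spans 17 semitones, and an augmented tenth also spans 17 semitones — they're enharmonic.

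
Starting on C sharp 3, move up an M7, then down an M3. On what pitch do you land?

G sharp 3

A major seventh up from C#3 is B#3.
A major third down from B#3 is G#3.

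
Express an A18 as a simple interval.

Take out 2 octaves (14 from the number): 18 − 14 = 4.
That makes an augmented eighteenth a compound augmented fourth — 2 octaves plus an augmented fourth.

augmented 4th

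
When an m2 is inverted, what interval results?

Interval numbers invert to sum to nine: 2 + 7 = 9, so a second inverts to a seventh.
Quality inverts too: minor becomes major. That makes the inversion a major seventh.

major 7th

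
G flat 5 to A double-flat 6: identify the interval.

G to A spans two letter names (G-A), plus an octave: a ninth.
Gb5 to Abb6 is 13 semitones, a half step short of the major ninth (14), so this is minor.
(Equivalently, a compound minor second: a minor second plus an octave.)

minor ninth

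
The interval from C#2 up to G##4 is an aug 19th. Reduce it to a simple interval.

augmented 5th

Take out 2 octaves (14 from the number): 19 − 14 = 5.
That makes an augmented nineteenth a compound augmented fifth — 2 octaves plus an augmented fifth.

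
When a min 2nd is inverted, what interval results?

Inverted interval numbers add to nine, so a second pairs with a seventh (2 + 7 = 9).
The quality also flips — minor becomes major — giving a major seventh.

major 7th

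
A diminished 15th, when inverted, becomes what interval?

augmented unison

First reduce the compound diminished fifteenth to its simple form, a diminished octave.
Interval numbers invert to sum to nine: 8 + 1 = 9, so an octave inverts to a unison.
And diminished becomes augmented under inversion, so we get an augmented unison.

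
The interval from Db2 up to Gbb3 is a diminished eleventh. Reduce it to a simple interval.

diminished fourth

Each octave removed subtracts seven from the number: 11 − 7 = 4.
Quality carries through unchanged, so the simple form is a diminished fourth.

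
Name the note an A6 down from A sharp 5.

C 5

The sixth takes the letter from A down to C.
An augmented sixth is 10 semitones; 10 semitones down from A#5 gives C5.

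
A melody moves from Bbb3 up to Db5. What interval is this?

major tenth

B to D spans three letter names (B-C-D), plus an octave: a tenth.
The major tenth spans 16 semitones, and Bbb3 to Db5 is exactly 16 semitones — so this is a major tenth.
(Equivalently, a compound major third: a major third plus an octave.)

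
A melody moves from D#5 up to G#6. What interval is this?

perfect 11th

D to G spans four letter names (D-E-F-G), plus an octave, so the interval is some kind of eleventh.
The perfect eleventh spans 17 semitones, and D#5 to G#6 is exactly 17 semitones — so this is a perfect eleventh.
(Equivalently, a compound perfect fourth: a perfect fourth plus an octave.)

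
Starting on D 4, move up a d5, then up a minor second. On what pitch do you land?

B double-flat 4

D4 up a diminished fifth → Ab4 (6 semitones).
Ab4 up a minor second → Bbb4 (1 semitone).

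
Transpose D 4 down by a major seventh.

E-flat 3

Seven letter names down from D: E.
A major seventh is 11 semitones; 11 semitones down from D4 gives Eb3.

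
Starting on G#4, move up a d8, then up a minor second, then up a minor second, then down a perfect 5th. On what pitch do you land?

Up a diminished octave from G#4: G5 (11 semitones up).
A minor second up from G5 is Ab5.
Up a minor second from Ab5: Bbb5 (1 semitone up).
Bbb5 down a perfect fifth → Ebb5 (7 semitones).

Ebb5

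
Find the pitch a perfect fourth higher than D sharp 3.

G sharp 3

Counting four letter names up from D lands on G.
A perfect fourth is 5 semitones; 5 semitones up from D#3 gives G#3.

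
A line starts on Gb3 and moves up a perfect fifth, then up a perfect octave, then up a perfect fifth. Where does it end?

Up a perfect fifth from Gb3: Db4 (7 semitones up).
Up a perfect octave from Db4: Db5 (12 semitones up).
Up a perfect fifth from Db5: Ab5 (7 semitones up).

Ab5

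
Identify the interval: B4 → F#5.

perfect fifth

B to F spans five letter names (B-C-D-E-F) — that makes it a fifth of some quality.
B4 to F#5 is 7 semitones, matching the perfect fifth exactly, so the quality is perfect.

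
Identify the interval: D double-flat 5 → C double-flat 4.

Descending from Dbb5 to Cbb4 is the same interval as ascending Cbb4 to Dbb5.
C to D spans two letter names (C-D), plus an octave: a ninth.
Counting semitones, Cbb4→Dbb5 is 14, which is the major ninth.
(Equivalently, a compound major second: a major second plus an octave.)

major ninth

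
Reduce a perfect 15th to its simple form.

perfect 8th

Subtracting seven from the interval number removes an octave: 15 − 7 = 8.
That makes a perfect fifteenth a compound perfect octave — an octave plus a perfect octave.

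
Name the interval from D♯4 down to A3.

A4

Descending from D#4 to A3 is the same interval as ascending A3 to D#4.
A to D spans four letter names (A-B-C-D), so the interval is some kind of fourth.
A perfect fourth would be 5 semitones; A3 to D#4 is 6, one semitone wider, so the interval is augmented.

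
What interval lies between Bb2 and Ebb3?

B to E spans four letter names (B-C-D-E), so the interval is some kind of fourth.
Bb2 to Ebb3 spans 4 semitones — one semitone narrower than the perfect fourth (5) — giving a diminished fourth.

diminished fourth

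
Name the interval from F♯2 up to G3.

F to G spans two letter names (F-G), plus an octave — that makes it a ninth of some quality.
F#2 to G3 is 13 semitones, a half step short of the major ninth (14), so this is minor.
(Equivalently, a compound minor second: a minor second plus an octave.)

m9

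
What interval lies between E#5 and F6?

E to F spans two letter names (E-F), plus an octave: a ninth.
The major ninth is 14 semitones; here we have 12, two semitones narrower: diminished.

diminished 9th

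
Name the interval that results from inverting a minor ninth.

First reduce the compound minor ninth to its simple form, a minor second.
The rule of nine gives the new number: 9 − 2 = 7, so a second becomes a seventh.
And minor becomes major under inversion, so we get a major seventh.

major 7th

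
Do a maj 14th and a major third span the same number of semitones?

No

A major fourteenth spans 23 semitones; a major third spans 4 semitones. They differ by 19.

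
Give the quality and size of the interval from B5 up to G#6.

B to G spans six letter names (B-C-D-E-F-G), so the interval is some kind of sixth.
B5 to G#6 is 9 semitones, matching the major sixth exactly, so the quality is major.

M6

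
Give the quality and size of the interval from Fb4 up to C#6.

doubly augmented 12th

F to C spans five letter names (F-G-A-B-C), plus an octave: a twelfth.
Fb4 to C#6 spans 21 semitones — two semitones wider than the perfect twelfth (19) — giving a doubly augmented twelfth.
(Equivalently, a compound doubly augmented fifth: a doubly augmented fifth plus an octave.)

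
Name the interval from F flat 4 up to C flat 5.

perfect 5th

F to C spans five letter names (F-G-A-B-C) — that makes it a fifth of some quality.
Fb4 to Cb5 is 7 semitones, matching the perfect fifth exactly, so the quality is perfect.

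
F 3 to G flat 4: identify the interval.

minor 9th

F to G spans two letter names (F-G), plus an octave: a ninth.
F3 to Gb4 is 13 semitones, a half step short of the major ninth (14), so this is minor.
(Equivalently, a compound minor second: a minor second plus an octave.)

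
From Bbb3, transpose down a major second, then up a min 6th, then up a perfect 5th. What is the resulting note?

Bbb3 down a major second → Abb3 (2 semitones).
Up a minor sixth from Abb3: Fbb4 (8 semitones up).
Up a perfect fifth from Fbb4: Cbb5 (7 semitones up).

Cbb5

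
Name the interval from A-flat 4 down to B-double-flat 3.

Descending from Ab4 to Bbb3 is the same interval as ascending Bbb3 to Ab4.
B to A spans seven letter names (B-C-D-E-F-G-A) — that makes it a seventh of some quality.
Counting semitones, Bbb3→Ab4 is 11, which is the major seventh.

major seventh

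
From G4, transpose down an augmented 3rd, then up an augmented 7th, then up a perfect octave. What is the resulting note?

D6

An augmented third down from G4 is Ebb4.
An augmented seventh up from Ebb4 is D5.
Up a perfect octave from D5: D6 (12 semitones up).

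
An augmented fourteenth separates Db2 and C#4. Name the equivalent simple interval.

augmented 7th

Subtracting seven from the interval number removes an octave: 14 − 7 = 7.
Quality carries through unchanged, so the simple form is an augmented seventh.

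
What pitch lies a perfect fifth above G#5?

D#6

Five letter names up from G: D.
A perfect fifth is 7 semitones; 7 semitones up from G#5 gives D#6.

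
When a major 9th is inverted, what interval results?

First reduce the compound major ninth to its simple form, a major second.
The rule of nine gives the new number: 9 − 2 = 7, so a second becomes a seventh.
The quality also flips — major becomes minor — giving a minor seventh.

minor 7th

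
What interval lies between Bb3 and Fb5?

diminished twelfth

B to F spans five letter names (B-C-D-E-F), plus an octave: a twelfth.
Bb3 to Fb5 spans 18 semitones — one semitone narrower than the perfect twelfth (19) — giving a diminished twelfth.
(Equivalently, a compound diminished fifth: a diminished fifth plus an octave.)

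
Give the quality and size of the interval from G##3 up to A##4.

G to A spans two letter names (G-A), plus an octave: a ninth.
G##3 to A##4 is 14 semitones, matching the major ninth exactly, so the quality is major.
(Equivalently, a compound major second: a major second plus an octave.)

M9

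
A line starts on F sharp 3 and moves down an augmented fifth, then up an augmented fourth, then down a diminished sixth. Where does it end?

F#3 down an augmented fifth → Bb2 (8 semitones).
Up an augmented fourth from Bb2: E3 (6 semitones up).
E3 down a diminished sixth → G##2 (7 semitones).

G double-sharp 2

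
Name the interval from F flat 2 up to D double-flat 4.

m13

F to D spans six letter names (F-G-A-B-C-D), plus an octave: a thirteenth.
A major thirteenth would be 21 semitones, but Fb2 to Dbb4 is 20 — one semitone narrower, making it a minor thirteenth.
(Equivalently, a compound minor sixth: a minor sixth plus an octave.)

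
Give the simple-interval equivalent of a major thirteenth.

Subtracting seven from the interval number removes an octave: 13 − 7 = 6.
Quality carries through unchanged, so the simple form is a major sixth.

major sixth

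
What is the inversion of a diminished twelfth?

augmented 4th

First reduce the compound diminished twelfth to its simple form, a diminished fifth.
Inverted interval numbers add to nine, so a fifth pairs with a fourth (5 + 4 = 9).
The quality also flips — diminished becomes augmented — giving an augmented fourth.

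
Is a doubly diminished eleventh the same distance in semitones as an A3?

A doubly diminished eleventh spans 15 semitones; an augmented third spans 5 semitones. They differ by 10.

No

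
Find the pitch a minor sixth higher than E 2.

C 3

Counting six letter names up from E lands on C.
A minor sixth is 8 semitones; 8 semitones up from E2 gives C3.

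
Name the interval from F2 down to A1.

Descending from F2 to A1 is the same interval as ascending A1 to F2.
A to F spans six letter names (A-B-C-D-E-F) — that makes it a sixth of some quality.
At 8 semitones, A1→F2 falls one short of a major sixth: minor.

minor sixth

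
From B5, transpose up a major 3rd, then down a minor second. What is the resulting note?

Up a major third from B5: D#6 (4 semitones up).
Down a minor second from D#6: C##6 (1 semitone down).

C##6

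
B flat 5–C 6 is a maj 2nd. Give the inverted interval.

Inverted interval numbers add to nine, so a second pairs with a seventh (2 + 7 = 9).
Quality inverts too: major becomes minor. That makes the inversion a minor seventh.

m7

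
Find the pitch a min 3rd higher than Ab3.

Counting three letter names up from A lands on C.
A minor third spans 3 semitones, so from Ab3 the target pitch is Cb4.

Cb4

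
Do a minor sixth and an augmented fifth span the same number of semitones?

A minor sixth = 8 semitones = an augmented fifth; enharmonically equal.

Yes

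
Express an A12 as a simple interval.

Each octave removed subtracts seven from the number: 12 − 7 = 5.
Quality carries through unchanged, so the simple form is an augmented fifth.

A5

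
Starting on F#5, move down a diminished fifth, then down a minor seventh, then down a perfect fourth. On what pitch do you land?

G##3

Down a diminished fifth from F#5: B#4 (6 semitones down).
B#4 down a minor seventh → C##4 (10 semitones).
Down a perfect fourth from C##4: G##3 (5 semitones down).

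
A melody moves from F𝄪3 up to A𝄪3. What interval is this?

F to A spans three letter names (F-G-A), so the interval is some kind of third.
The major third spans 4 semitones, and F##3 to A##3 is exactly 4 semitones — so this is a major third.

major third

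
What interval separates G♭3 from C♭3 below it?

Descending from Gb3 to Cb3 is the same interval as ascending Cb3 to Gb3.
C to G spans five letter names (C-D-E-F-G), so the interval is some kind of fifth.
Counting semitones, Cb3→Gb3 is 7, which is the perfect fifth.

P5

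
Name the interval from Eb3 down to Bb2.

perfect fourth

Descending from Eb3 to Bb2 is the same interval as ascending Bb2 to Eb3.
B to E spans four letter names (B-C-D-E), so the interval is some kind of fourth.
Counting semitones, Bb2→Eb3 is 5, which is the perfect fourth.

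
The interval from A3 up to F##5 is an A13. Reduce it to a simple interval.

augmented sixth

Take out an octave (7 from the number): 13 − 7 = 6.
So an augmented thirteenth is an octave plus an augmented sixth. The quality is unchanged.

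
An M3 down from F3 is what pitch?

Counting three letter names down from F lands on D.
A major third spans 4 semitones, so from F3 the target pitch is Db3.

Db3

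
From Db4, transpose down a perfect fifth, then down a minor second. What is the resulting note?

F3

Down a perfect fifth from Db4: Gb3 (7 semitones down).
Down a minor second from Gb3: F3 (1 semitone down).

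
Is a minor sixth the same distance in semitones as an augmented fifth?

A minor sixth = 8 semitones = an augmented fifth; enharmonically equal.

Yes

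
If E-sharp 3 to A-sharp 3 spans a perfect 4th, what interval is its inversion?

The rule of nine gives the new number: 9 − 4 = 5, so a fourth becomes a fifth.
Quality inverts too: perfect stays perfect. That makes the inversion a perfect fifth.

P5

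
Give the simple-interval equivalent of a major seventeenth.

major 3rd

Take out 2 octaves (14 from the number): 17 − 14 = 3.
That makes a major seventeenth a compound major third — 2 octaves plus a major third.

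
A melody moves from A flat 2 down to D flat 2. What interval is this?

Descending from Ab2 to Db2 is the same interval as ascending Db2 to Ab2.
D to A spans five letter names (D-E-F-G-A), so the interval is some kind of fifth.
Counting semitones, Db2→Ab2 is 7, which is the perfect fifth.

perfect fifth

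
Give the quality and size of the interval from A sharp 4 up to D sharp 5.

A to D spans four letter names (A-B-C-D): a fourth.
Counting semitones, A#4→D#5 is 5, which is the perfect fourth.

perfect fourth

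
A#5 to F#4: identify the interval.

Descending from A#5 to F#4 is the same interval as ascending F#4 to A#5.
F to A spans three letter names (F-G-A), plus an octave, so the interval is some kind of tenth.
The major tenth spans 16 semitones, and F#4 to A#5 is exactly 16 semitones — so this is a major tenth.
(Equivalently, a compound major third: a major third plus an octave.)

major tenth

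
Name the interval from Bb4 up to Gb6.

minor 13th

B to G spans six letter names (B-C-D-E-F-G), plus an octave: a thirteenth.
At 20 semitones, Bb4→Gb6 falls one short of a major thirteenth: minor.
(Equivalently, a compound minor sixth: a minor sixth plus an octave.)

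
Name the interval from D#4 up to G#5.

D to G spans four letter names (D-E-F-G), plus an octave — that makes it an eleventh of some quality.
Counting semitones, D#4→G#5 is 17, which is the perfect eleventh.
(Equivalently, a compound perfect fourth: a perfect fourth plus an octave.)

perfect eleventh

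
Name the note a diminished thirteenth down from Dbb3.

F1

Counting six letter names plus an octave down from D lands on F.
A diminished thirteenth is 19 semitones; 19 semitones down from Dbb3 gives F1.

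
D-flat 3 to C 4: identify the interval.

D to C spans seven letter names (D-E-F-G-A-B-C), so the interval is some kind of seventh.
Counting semitones, Db3→C4 is 11, which is the major seventh.

major seventh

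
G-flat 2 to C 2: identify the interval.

d5

Descending from Gb2 to C2 is the same interval as ascending C2 to Gb2.
C to G spans five letter names (C-D-E-F-G): a fifth.
C2 to Gb2 spans 6 semitones — one semitone narrower than the perfect fifth (7) — giving a diminished fifth.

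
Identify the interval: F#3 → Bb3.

F to B spans four letter names (F-G-A-B) — that makes it a fourth of some quality.
F#3 to Bb3 spans 4 semitones — one semitone narrower than the perfect fourth (5) — giving a diminished fourth.

d4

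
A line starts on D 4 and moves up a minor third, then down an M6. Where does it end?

A minor third up from D4 is F4.
A major sixth down from F4 is Ab3.

A flat 3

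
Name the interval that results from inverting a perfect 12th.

P4

First reduce the compound perfect twelfth to its simple form, a perfect fifth.
Inverted interval numbers add to nine, so a fifth pairs with a fourth (5 + 4 = 9).
And perfect stays perfect under inversion, so we get a perfect fourth.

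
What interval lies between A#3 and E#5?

A to E spans five letter names (A-B-C-D-E), plus an octave, so the interval is some kind of twelfth.
The perfect twelfth spans 19 semitones, and A#3 to E#5 is exactly 19 semitones — so this is a perfect twelfth.
(Equivalently, a compound perfect fifth: a perfect fifth plus an octave.)

perfect twelfth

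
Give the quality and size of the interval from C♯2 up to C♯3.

perfect octave

C to C is the same letter name, plus an octave: an octave.
The perfect octave spans 12 semitones, and C#2 to C#3 is exactly 12 semitones — so this is a perfect octave.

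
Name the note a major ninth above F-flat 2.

G-flat 3

Counting two letter names plus an octave up from F lands on G.
Moving 14 semitones up from Fb2 (the size of a major ninth) reaches Gb3.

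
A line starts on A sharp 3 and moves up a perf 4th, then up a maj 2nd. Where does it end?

E sharp 4

A#3 up a perfect fourth → D#4 (5 semitones).
Up a major second from D#4: E#4 (2 semitones up).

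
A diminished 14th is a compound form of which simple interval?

Take out an octave (7 from the number): 14 − 7 = 7.
So a diminished fourteenth is an octave plus a diminished seventh. The quality is unchanged.

diminished seventh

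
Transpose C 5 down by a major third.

The third takes the letter from C down to A.
Moving 4 semitones down from C5 (the size of a major third) reaches Ab4.

A flat 4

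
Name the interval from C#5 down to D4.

major seventh

Descending from C#5 to D4 is the same interval as ascending D4 to C#5.
D to C spans seven letter names (D-E-F-G-A-B-C) — that makes it a seventh of some quality.
D4 to C#5 is 11 semitones, matching the major seventh exactly, so the quality is major.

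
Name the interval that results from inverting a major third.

Inverted interval numbers add to nine, so a third pairs with a sixth (3 + 6 = 9).
Quality inverts too: major becomes minor. That makes the inversion a minor sixth.

minor sixth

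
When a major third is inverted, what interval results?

minor sixth

Inverted interval numbers add to nine, so a third pairs with a sixth (3 + 6 = 9).
Quality inverts too: major becomes minor. That makes the inversion a minor sixth.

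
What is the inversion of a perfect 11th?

P5

First reduce the compound perfect eleventh to its simple form, a perfect fourth.
Inverted interval numbers add to nine, so a fourth pairs with a fifth (4 + 5 = 9).
And perfect stays perfect under inversion, so we get a perfect fifth.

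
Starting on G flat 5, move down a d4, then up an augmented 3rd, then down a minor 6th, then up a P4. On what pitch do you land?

A diminished fourth down from Gb5 is D5.
An augmented third up from D5 is F##5.
F##5 down a minor sixth → A##4 (8 semitones).
Up a perfect fourth from A##4: D##5 (5 semitones up).

D double-sharp 5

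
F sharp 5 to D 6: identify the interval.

minor sixth

F to D spans six letter names (F-G-A-B-C-D), so the interval is some kind of sixth.
A major sixth would be 9 semitones, but F#5 to D6 is 8 — one semitone narrower, making it a minor sixth.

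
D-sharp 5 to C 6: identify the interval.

D to C spans seven letter names (D-E-F-G-A-B-C), so the interval is some kind of seventh.
A major seventh would be 11 semitones; D#5 to C6 is 9, two semitones narrower, so the interval is diminished.

diminished 7th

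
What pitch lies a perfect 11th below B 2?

F sharp 1

The eleventh's letter: B down four letter names plus an octave → F.
Moving 17 semitones down from B2 (the size of a perfect eleventh) reaches F#1.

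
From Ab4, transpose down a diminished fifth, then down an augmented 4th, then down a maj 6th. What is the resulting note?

Cb3

Ab4 down a diminished fifth → D4 (6 semitones).
Down an augmented fourth from D4: Ab3 (6 semitones down).
A major sixth down from Ab3 is Cb3.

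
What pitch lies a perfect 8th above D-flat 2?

The letter stays D (same as the start), shifted an octave up.
A perfect octave is 12 semitones; 12 semitones up from Db2 gives Db3.

D-flat 3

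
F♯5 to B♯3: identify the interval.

Descending from F#5 to B#3 is the same interval as ascending B#3 to F#5.
B to F spans five letter names (B-C-D-E-F), plus an octave — that makes it a twelfth of some quality.
B#3 to F#5 spans 18 semitones — one semitone narrower than the perfect twelfth (19) — giving a diminished twelfth.
(Equivalently, a compound diminished fifth: a diminished fifth plus an octave.)

diminished 12th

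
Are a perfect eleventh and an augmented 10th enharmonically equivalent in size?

Yes

A perfect eleventh = 17 semitones = an augmented tenth; enharmonically equal.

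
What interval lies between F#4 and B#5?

F to B spans four letter names (F-G-A-B), plus an octave: an eleventh.
The perfect eleventh is 17 semitones; here we have 18, one semitone wider: augmented.
(Equivalently, a compound augmented fourth: an augmented fourth plus an octave.)

A11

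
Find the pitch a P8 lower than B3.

An octave keeps the letter name B, an octave down from B.
A perfect octave is 12 semitones; 12 semitones down from B3 gives B2.

B2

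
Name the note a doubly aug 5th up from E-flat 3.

The fifth takes the letter from E up to B.
A doubly augmented fifth spans 9 semitones, so from Eb3 the target pitch is B#3.

B-sharp 3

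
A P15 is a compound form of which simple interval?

perfect 8th

Take out an octave (7 from the number): 15 − 7 = 8.
So a perfect fifteenth is an octave plus a perfect octave. The quality is unchanged.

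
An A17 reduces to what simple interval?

Subtracting seven from the interval number removes an octave: 17 − 14 = 3.
So an augmented seventeenth is 2 octaves plus an augmented third. The quality is unchanged.

augmented third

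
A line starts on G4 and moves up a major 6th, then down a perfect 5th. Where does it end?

A4

A major sixth up from G4 is E5.
A perfect fifth down from E5 is A4.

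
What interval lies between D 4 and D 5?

D to D is the same letter name, plus an octave: an octave.
The perfect octave spans 12 semitones, and D4 to D5 is exactly 12 semitones — so this is a perfect octave.

perfect octave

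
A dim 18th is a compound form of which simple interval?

Each octave removed subtracts seven from the number: 18 − 14 = 4.
Quality carries through unchanged, so the simple form is a diminished fourth.

d4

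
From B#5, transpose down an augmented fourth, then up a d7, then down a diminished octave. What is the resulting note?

An augmented fourth down from B#5 is F#5.
A diminished seventh up from F#5 is Eb6.
Eb6 down a diminished octave → E5 (11 semitones).

E5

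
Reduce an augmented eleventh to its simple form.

A4

Each octave removed subtracts seven from the number: 11 − 7 = 4.
Quality carries through unchanged, so the simple form is an augmented fourth.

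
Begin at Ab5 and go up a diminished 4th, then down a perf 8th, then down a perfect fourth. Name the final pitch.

Ab5 up a diminished fourth → Dbb6 (4 semitones).
A perfect octave down from Dbb6 is Dbb5.
Dbb5 down a perfect fourth → Abb4 (5 semitones).

Abb4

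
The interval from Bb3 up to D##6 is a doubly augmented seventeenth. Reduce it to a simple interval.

Take out 2 octaves (14 from the number): 17 − 14 = 3.
So a doubly augmented seventeenth is 2 octaves plus a doubly augmented third. The quality is unchanged.

doubly augmented 3rd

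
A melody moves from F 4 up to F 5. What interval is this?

perfect 8th

F to F is the same letter name, plus an octave — that makes it an octave of some quality.
Counting semitones, F4→F5 is 12, which is the perfect octave.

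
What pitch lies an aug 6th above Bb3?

G#4

Counting six letter names up from B lands on G.
An augmented sixth spans 10 semitones, so from Bb3 the target pitch is G#4.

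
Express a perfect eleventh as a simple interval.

Each octave removed subtracts seven from the number: 11 − 7 = 4.
So a perfect eleventh is an octave plus a perfect fourth. The quality is unchanged.

P4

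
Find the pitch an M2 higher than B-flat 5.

C 6

Two letter names up from B: C.
Moving 2 semitones up from Bb5 (the size of a major second) reaches C6.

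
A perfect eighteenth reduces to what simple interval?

Take out 2 octaves (14 from the number): 18 − 14 = 4.
Quality carries through unchanged, so the simple form is a perfect fourth.

P4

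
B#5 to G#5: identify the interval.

Descending from B#5 to G#5 is the same interval as ascending G#5 to B#5.
G to B spans three letter names (G-A-B) — that makes it a third of some quality.
G#5 to B#5 is 4 semitones, matching the major third exactly, so the quality is major.

major 3rd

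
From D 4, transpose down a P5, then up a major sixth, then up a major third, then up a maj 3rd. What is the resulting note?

B sharp 4

D4 down a perfect fifth → G3 (7 semitones).
Up a major sixth from G3: E4 (9 semitones up).
A major third up from E4 is G#4.
A major third up from G#4 is B#4.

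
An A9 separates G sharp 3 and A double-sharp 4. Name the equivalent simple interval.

augmented second

Take out an octave (7 from the number): 9 − 7 = 2.
So an augmented ninth is an octave plus an augmented second. The quality is unchanged.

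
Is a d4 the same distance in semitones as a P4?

No

A diminished fourth spans 4 semitones; a perfect fourth spans 5 semitones. They differ by 1.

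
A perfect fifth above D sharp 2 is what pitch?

The fifth takes the letter from D up to A.
A perfect fifth spans 7 semitones, so from D#2 the target pitch is A#2.

A sharp 2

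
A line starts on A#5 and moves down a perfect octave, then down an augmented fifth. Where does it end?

A#5 down a perfect octave → A#4 (12 semitones).
A#4 down an augmented fifth → D4 (8 semitones).

D4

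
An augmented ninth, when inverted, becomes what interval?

First reduce the compound augmented ninth to its simple form, an augmented second.
Inverted interval numbers add to nine, so a second pairs with a seventh (2 + 7 = 9).
The quality also flips — augmented becomes diminished — giving a diminished seventh.

d7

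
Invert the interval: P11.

First reduce the compound perfect eleventh to its simple form, a perfect fourth.
Inverted interval numbers add to nine, so a fourth pairs with a fifth (4 + 5 = 9).
And perfect stays perfect under inversion, so we get a perfect fifth.

perfect 5th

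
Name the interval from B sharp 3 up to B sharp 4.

B to B is the same letter name, plus an octave — that makes it an octave of some quality.
Counting semitones, B#3→B#4 is 12, which is the perfect octave.

perfect octave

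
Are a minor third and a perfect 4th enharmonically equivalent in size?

No

A minor third spans 3 semitones; a perfect fourth spans 5 semitones. They differ by 2.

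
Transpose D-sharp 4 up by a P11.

G-sharp 5

Four letters up from D (plus an octave) reaches G.
A perfect eleventh spans 17 semitones, so from D#4 the target pitch is G#5.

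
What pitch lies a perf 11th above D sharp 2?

G sharp 3

Counting four letter names plus an octave up from D lands on G.
A perfect eleventh is 17 semitones; 17 semitones up from D#2 gives G#3.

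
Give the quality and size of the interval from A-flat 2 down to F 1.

minor tenth

Descending from Ab2 to F1 is the same interval as ascending F1 to Ab2.
F to A spans three letter names (F-G-A), plus an octave: a tenth.
At 15 semitones, F1→Ab2 falls one short of a major tenth: minor.
(Equivalently, a compound minor third: a minor third plus an octave.)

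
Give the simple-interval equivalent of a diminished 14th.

Take out an octave (7 from the number): 14 − 7 = 7.
That makes a diminished fourteenth a compound diminished seventh — an octave plus a diminished seventh.

d7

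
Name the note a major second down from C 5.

The second takes the letter from C down to B.
Moving 2 semitones down from C5 (the size of a major second) reaches Bb4.

B-flat 4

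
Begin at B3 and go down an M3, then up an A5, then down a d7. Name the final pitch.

E##3

A major third down from B3 is G3.
Up an augmented fifth from G3: D#4 (8 semitones up).
D#4 down a diminished seventh → E##3 (9 semitones).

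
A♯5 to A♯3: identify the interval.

perfect 15th

Descending from A#5 to A#3 is the same interval as ascending A#3 to A#5.
A to A is the same letter name, plus 2 octaves, so the interval is some kind of fifteenth.
A#3 to A#5 is 24 semitones, matching the perfect fifteenth exactly, so the quality is perfect.
(Equivalently, a compound perfect octave: a perfect octave plus an octave.)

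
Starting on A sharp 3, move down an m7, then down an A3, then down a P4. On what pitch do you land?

A#3 down a minor seventh → B#2 (10 semitones).
An augmented third down from B#2 is G2.
G2 down a perfect fourth → D2 (5 semitones).

D 2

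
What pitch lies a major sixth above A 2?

Six letter names up from A: F.
A major sixth spans 9 semitones, so from A2 the target pitch is F#3.

F sharp 3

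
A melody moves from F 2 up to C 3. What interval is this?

perfect fifth

F to C spans five letter names (F-G-A-B-C) — that makes it a fifth of some quality.
F2 to C3 is 7 semitones, matching the perfect fifth exactly, so the quality is perfect.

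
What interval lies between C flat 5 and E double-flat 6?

C to E spans three letter names (C-D-E), plus an octave: a tenth.
At 15 semitones, Cb5→Ebb6 falls one short of a major tenth: minor.
(Equivalently, a compound minor third: a minor third plus an octave.)

m10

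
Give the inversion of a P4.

P5

The rule of nine gives the new number: 9 − 4 = 5, so a fourth becomes a fifth.
And perfect stays perfect under inversion, so we get a perfect fifth.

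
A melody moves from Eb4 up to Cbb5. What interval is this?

diminished sixth

E to C spans six letter names (E-F-G-A-B-C) — that makes it a sixth of some quality.
A major sixth would be 9 semitones; Eb4 to Cbb5 is 7, two semitones narrower, so the interval is diminished.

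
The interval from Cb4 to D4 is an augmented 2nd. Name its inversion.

Inverted interval numbers add to nine, so a second pairs with a seventh (2 + 7 = 9).
Quality inverts too: augmented becomes diminished. That makes the inversion a diminished seventh.

diminished seventh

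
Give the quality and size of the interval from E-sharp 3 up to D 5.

diminished 14th

E to D spans seven letter names (E-F-G-A-B-C-D), plus an octave — that makes it a fourteenth of some quality.
E#3 to D5 spans 21 semitones — two semitones narrower than the major fourteenth (23) — giving a diminished fourteenth.
(Equivalently, a compound diminished seventh: a diminished seventh plus an octave.)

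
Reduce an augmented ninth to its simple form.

augmented 2nd

Take out an octave (7 from the number): 9 − 7 = 2.
So an augmented ninth is an octave plus an augmented second. The quality is unchanged.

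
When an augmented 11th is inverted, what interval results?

First reduce the compound augmented eleventh to its simple form, an augmented fourth.
Interval numbers invert to sum to nine: 4 + 5 = 9, so a fourth inverts to a fifth.
Quality inverts too: augmented becomes diminished. That makes the inversion a diminished fifth.

diminished 5th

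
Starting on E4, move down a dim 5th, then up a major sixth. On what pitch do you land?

Down a diminished fifth from E4: A#3 (6 semitones down).
A major sixth up from A#3 is F##4.

F##4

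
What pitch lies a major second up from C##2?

D##2

Two letter names up from C: D.
A major second is 2 semitones; 2 semitones up from C##2 gives D##2.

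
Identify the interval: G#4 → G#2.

perfect 15th

Descending from G#4 to G#2 is the same interval as ascending G#2 to G#4.
G to G is the same letter name, plus 2 octaves — that makes it a fifteenth of some quality.
G#2 to G#4 is 24 semitones, matching the perfect fifteenth exactly, so the quality is perfect.
(Equivalently, a compound perfect octave: a perfect octave plus an octave.)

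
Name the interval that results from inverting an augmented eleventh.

diminished 5th

First reduce the compound augmented eleventh to its simple form, an augmented fourth.
The rule of nine gives the new number: 9 − 4 = 5, so a fourth becomes a fifth.
And augmented becomes diminished under inversion, so we get a diminished fifth.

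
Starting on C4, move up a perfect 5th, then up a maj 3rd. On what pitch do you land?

A perfect fifth up from C4 is G4.
Up a major third from G4: B4 (4 semitones up).

B4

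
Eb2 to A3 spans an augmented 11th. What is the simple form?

A4

Each octave removed subtracts seven from the number: 11 − 7 = 4.
So an augmented eleventh is an octave plus an augmented fourth. The quality is unchanged.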